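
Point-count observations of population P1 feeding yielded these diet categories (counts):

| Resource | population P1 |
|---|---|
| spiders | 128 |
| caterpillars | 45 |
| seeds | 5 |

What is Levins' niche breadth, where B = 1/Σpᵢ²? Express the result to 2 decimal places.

Proportions for population P1 (n=178): 128/178=0.7191, 45/178=0.2528, 5/178=0.0281
Σpᵢ² = 0.7191² + 0.2528² + 0.0281² = 0.517105 + 0.063908 + 0.000790 = 0.581803
B = 1 / 0.581803 = 1.7188

1.72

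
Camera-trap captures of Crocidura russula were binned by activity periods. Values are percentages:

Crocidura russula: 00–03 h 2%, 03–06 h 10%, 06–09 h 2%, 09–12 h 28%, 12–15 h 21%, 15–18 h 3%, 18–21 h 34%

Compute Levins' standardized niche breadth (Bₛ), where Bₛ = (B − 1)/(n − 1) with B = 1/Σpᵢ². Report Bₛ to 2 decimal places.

0.50

Convert percentages to proportions (divide by 100).
Σpᵢ² = 0.02² + 0.10² + 0.02² + 0.28² + 0.21² + 0.03² + 0.34² = 0.0004 + 0.0100 + 0.0004 + 0.0784 + 0.0441 + 0.0009 + 0.1156 = 0.2498
B = 1 / 0.2498 = 4.0032
Bₛ = (B − 1)/(n − 1) = (4.0032 − 1)/(7 − 1) = 3.0032/6 = 0.5005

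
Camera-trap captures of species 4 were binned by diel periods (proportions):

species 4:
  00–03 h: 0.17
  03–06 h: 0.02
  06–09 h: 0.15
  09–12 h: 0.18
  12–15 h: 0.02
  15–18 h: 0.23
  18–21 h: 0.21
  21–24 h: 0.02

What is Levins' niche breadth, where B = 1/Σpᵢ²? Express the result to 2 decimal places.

Σpᵢ² = 0.17² + 0.02² + 0.15² + 0.18² + 0.02² + 0.23² + 0.21² + 0.02² = 0.0289 + 0.0004 + 0.0225 + 0.0324 + 0.0004 + 0.0529 + 0.0441 + 0.0004 = 0.1820
B = 1 / 0.1820 = 5.4945

5.49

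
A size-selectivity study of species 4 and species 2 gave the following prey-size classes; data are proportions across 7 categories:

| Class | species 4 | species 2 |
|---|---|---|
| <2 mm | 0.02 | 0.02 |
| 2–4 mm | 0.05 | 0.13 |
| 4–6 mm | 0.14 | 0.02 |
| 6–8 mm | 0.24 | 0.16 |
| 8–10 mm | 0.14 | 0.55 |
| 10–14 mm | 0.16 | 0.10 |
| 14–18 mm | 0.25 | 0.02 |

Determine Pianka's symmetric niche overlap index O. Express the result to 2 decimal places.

Σ p₁ᵢp₂ᵢ = 0.0004 + 0.0065 + 0.0028 + 0.0384 + 0.0770 + 0.0160 + 0.0050 = 0.1461
Σp_1ᵢ² = 0.02² + 0.05² + 0.14² + 0.24² + 0.14² + 0.16² + 0.25² = 0.0004 + 0.0025 + 0.0196 + 0.0576 + 0.0196 + 0.0256 + 0.0625 = 0.1878
Σp_2ᵢ² = 0.02² + 0.13² + 0.02² + 0.16² + 0.55² + 0.10² + 0.02² = 0.0004 + 0.0169 + 0.0004 + 0.0256 + 0.3025 + 0.0100 + 0.0004 = 0.3562
O = 0.1461 / √(0.1878 × 0.3562) = 0.1461 / 0.25864 = 0.5649

0.56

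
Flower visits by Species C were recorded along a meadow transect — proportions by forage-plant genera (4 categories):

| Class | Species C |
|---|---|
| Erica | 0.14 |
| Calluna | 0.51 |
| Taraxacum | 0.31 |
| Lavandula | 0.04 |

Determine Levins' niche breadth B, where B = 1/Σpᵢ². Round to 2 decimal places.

2.65

Σpᵢ² = 0.14² + 0.51² + 0.31² + 0.04² = 0.0196 + 0.2601 + 0.0961 + 0.0016 = 0.3774
B = 1 / 0.3774 = 2.6497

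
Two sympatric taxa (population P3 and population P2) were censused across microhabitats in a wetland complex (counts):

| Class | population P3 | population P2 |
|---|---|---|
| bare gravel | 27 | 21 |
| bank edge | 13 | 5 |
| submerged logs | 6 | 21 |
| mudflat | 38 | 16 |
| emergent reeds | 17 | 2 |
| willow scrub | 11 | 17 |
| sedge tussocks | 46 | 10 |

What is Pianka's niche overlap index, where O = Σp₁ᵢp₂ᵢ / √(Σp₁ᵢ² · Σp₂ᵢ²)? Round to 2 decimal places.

0.74

Proportions for population P3 (n=158): 27/158=0.1709, 13/158=0.0823, 6/158=0.0380, 38/158=0.2405, 17/158=0.1076, 11/158=0.0696, 46/158=0.2911
Proportions for population P2 (n=92): 21/92=0.2283, 5/92=0.0543, 21/92=0.2283, 16/92=0.1739, 2/92=0.0217, 17/92=0.1848, 10/92=0.1087
Σ p₁ᵢp₂ᵢ = 0.039016 + 0.004469 + 0.008675 + 0.041823 + 0.002335 + 0.012862 + 0.031643 = 0.140823
Σp_1ᵢ² = 0.1709² + 0.0823² + 0.0380² + 0.2405² + 0.1076² + 0.0696² + 0.2911² = 0.029207 + 0.006773 + 0.001444 + 0.057840 + 0.011578 + 0.004844 + 0.084739 = 0.196425
Σp_2ᵢ² = 0.2283² + 0.0543² + 0.2283² + 0.1739² + 0.0217² + 0.1848² + 0.1087² = 0.052121 + 0.002948 + 0.052121 + 0.030241 + 0.000471 + 0.034151 + 0.011816 = 0.183869
O = 0.140823 / √(0.196425 × 0.183869) = 0.140823 / 0.1900433 = 0.7410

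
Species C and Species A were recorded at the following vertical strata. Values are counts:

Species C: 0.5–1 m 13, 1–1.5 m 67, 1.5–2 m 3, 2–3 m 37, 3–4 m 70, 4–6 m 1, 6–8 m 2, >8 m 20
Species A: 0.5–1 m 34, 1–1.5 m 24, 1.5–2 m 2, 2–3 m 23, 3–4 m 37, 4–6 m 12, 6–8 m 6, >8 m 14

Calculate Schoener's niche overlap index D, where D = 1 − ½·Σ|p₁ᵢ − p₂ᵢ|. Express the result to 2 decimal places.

Proportions for Species C (n=213): 13/213=0.0610, 67/213=0.3146, 3/213=0.0141, 37/213=0.1737, 70/213=0.3286, 1/213=0.0047, 2/213=0.0094, 20/213=0.0939
Proportions for Species A (n=152): 34/152=0.2237, 24/152=0.1579, 2/152=0.0132, 23/152=0.1513, 37/152=0.2434, 12/152=0.0789, 6/152=0.0395, 14/152=0.0921
Σ|p₁ᵢ − p₂ᵢ| = 0.1627 + 0.1567 + 0.0009 + 0.0224 + 0.0852 + 0.0742 + 0.0301 + 0.0018 = 0.5340
D = 1 − ½ × 0.5340 = 1 − 0.26700 = 0.73300

0.73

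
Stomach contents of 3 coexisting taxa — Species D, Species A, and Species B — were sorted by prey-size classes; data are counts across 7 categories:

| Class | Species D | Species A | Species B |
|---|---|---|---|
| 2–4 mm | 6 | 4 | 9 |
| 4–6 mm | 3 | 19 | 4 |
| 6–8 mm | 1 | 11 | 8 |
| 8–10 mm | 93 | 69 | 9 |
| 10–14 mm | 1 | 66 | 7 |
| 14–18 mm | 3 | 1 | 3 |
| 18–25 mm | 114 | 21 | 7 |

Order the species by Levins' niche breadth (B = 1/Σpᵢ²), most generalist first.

Proportions for Species D (n=221): 6/221=0.0271, 3/221=0.0136, 1/221=0.0045, 93/221=0.4208, 1/221=0.0045, 3/221=0.0136, 114/221=0.5158
Proportions for Species A (n=191): 4/191=0.0209, 19/191=0.0995, 11/191=0.0576, 69/191=0.3613, 66/191=0.3455, 1/191=0.0052, 21/191=0.1099
Proportions for Species B (n=47): 9/47=0.1915, 4/47=0.0851, 8/47=0.1702, 9/47=0.1915, 7/47=0.1489, 3/47=0.0638, 7/47=0.1489
Σp_Dᵢ² = 0.0271² + 0.0136² + 0.0045² + 0.4208² + 0.0045² + 0.0136² + 0.5158² = 0.000734 + 0.000185 + 0.000020 + 0.177073 + 0.000020 + 0.000185 + 0.266050 = 0.444267
B_D = 1 / 0.444267 = 2.2509
Σp_Aᵢ² = 0.0209² + 0.0995² + 0.0576² + 0.3613² + 0.3455² + 0.0052² + 0.1099² = 0.000437 + 0.009900 + 0.003318 + 0.130538 + 0.119370 + 0.000027 + 0.012078 = 0.275668
B_A = 1 / 0.275668 = 3.6276
Σp_Bᵢ² = 0.1915² + 0.0851² + 0.1702² + 0.1915² + 0.1489² + 0.0638² + 0.1489² = 0.036672 + 0.007242 + 0.028968 + 0.036672 + 0.022171 + 0.004070 + 0.022171 = 0.157966
B_B = 1 / 0.157966 = 6.3305
Ranking by B (broadest → narrowest): Species B (6.33) > Species A (3.63) > Species D (2.25)

Species B > Species A > Species D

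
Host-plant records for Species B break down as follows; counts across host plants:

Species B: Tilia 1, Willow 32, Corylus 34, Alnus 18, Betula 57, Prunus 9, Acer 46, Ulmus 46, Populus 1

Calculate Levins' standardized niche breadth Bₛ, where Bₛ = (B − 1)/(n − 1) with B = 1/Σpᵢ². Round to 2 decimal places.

0.61

Proportions for Species B (n=244): 1/244=0.0041, 32/244=0.1311, 34/244=0.1393, 18/244=0.0738, 57/244=0.2336, 9/244=0.0369, 46/244=0.1885, 46/244=0.1885, 1/244=0.0041
Σpᵢ² = 0.0041² + 0.1311² + 0.1393² + 0.0738² + 0.2336² + 0.0369² + 0.1885² + 0.1885² + 0.0041² = 0.000017 + 0.017187 + 0.019404 + 0.005446 + 0.054569 + 0.001362 + 0.035532 + 0.035532 + 0.000017 = 0.169066
B = 1 / 0.169066 = 5.9148
Bₛ = (B − 1)/(n − 1) = (5.9148 − 1)/(9 − 1) = 4.9148/8 = 0.6144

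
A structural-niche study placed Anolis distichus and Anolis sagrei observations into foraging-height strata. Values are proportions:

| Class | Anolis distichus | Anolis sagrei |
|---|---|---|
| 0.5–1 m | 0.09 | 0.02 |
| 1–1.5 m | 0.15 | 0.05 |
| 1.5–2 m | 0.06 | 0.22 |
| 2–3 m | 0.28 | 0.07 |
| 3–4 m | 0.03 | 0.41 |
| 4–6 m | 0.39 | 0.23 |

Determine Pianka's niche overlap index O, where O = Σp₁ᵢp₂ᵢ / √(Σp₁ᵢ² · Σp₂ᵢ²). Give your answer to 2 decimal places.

Σ p₁ᵢp₂ᵢ = 0.0018 + 0.0075 + 0.0132 + 0.0196 + 0.0123 + 0.0897 = 0.1441
Σp_1ᵢ² = 0.09² + 0.15² + 0.06² + 0.28² + 0.03² + 0.39² = 0.0081 + 0.0225 + 0.0036 + 0.0784 + 0.0009 + 0.1521 = 0.2656
Σp_2ᵢ² = 0.02² + 0.05² + 0.22² + 0.07² + 0.41² + 0.23² = 0.0004 + 0.0025 + 0.0484 + 0.0049 + 0.1681 + 0.0529 = 0.2772
O = 0.1441 / √(0.2656 × 0.2772) = 0.1441 / 0.27134 = 0.5311

0.53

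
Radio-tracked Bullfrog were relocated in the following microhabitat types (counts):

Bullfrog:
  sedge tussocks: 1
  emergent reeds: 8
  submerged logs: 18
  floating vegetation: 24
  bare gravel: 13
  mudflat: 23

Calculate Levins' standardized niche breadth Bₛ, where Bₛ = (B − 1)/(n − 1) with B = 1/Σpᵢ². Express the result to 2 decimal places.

0.71

Proportions for Bullfrog (n=87): 1/87=0.0115, 8/87=0.0920, 18/87=0.2069, 24/87=0.2759, 13/87=0.1494, 23/87=0.2644
Σpᵢ² = 0.0115² + 0.0920² + 0.2069² + 0.2759² + 0.1494² + 0.2644² = 0.000132 + 0.008464 + 0.042808 + 0.076121 + 0.022320 + 0.069907 = 0.219752
B = 1 / 0.219752 = 4.5506
Bₛ = (B − 1)/(n − 1) = (4.5506 − 1)/(6 − 1) = 3.5506/5 = 0.7101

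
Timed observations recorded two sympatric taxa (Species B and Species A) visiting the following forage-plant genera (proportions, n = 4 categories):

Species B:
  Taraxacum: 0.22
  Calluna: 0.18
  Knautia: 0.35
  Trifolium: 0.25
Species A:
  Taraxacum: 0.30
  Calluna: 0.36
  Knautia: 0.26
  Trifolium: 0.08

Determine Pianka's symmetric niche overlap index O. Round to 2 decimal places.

Σ p₁ᵢp₂ᵢ = 0.0660 + 0.0648 + 0.0910 + 0.0200 = 0.2418
Σp_1ᵢ² = 0.22² + 0.18² + 0.35² + 0.25² = 0.0484 + 0.0324 + 0.1225 + 0.0625 = 0.2658
Σp_2ᵢ² = 0.30² + 0.36² + 0.26² + 0.08² = 0.0900 + 0.1296 + 0.0676 + 0.0064 = 0.2936
O = 0.2418 / √(0.2658 × 0.2936) = 0.2418 / 0.27935 = 0.8656

0.87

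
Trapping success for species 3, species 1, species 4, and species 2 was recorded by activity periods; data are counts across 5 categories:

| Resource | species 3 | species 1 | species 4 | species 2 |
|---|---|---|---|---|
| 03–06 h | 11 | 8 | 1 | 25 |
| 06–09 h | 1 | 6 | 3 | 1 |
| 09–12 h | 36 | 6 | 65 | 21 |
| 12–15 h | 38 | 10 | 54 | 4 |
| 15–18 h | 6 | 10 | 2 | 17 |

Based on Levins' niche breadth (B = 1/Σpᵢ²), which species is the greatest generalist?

species 1

Proportions for species 3 (n=92): 11/92=0.1196, 1/92=0.0109, 36/92=0.3913, 38/92=0.4130, 6/92=0.0652
Proportions for species 1 (n=40): 8/40=0.2000, 6/40=0.1500, 6/40=0.1500, 10/40=0.2500, 10/40=0.2500
Proportions for species 4 (n=125): 1/125=0.0080, 3/125=0.0240, 65/125=0.5200, 54/125=0.4320, 2/125=0.0160
Proportions for species 2 (n=68): 25/68=0.3676, 1/68=0.0147, 21/68=0.3088, 4/68=0.0588, 17/68=0.2500
Σp_3ᵢ² = 0.1196² + 0.0109² + 0.3913² + 0.4130² + 0.0652² = 0.014304 + 0.000119 + 0.153116 + 0.170569 + 0.004251 = 0.342359
B_3 = 1 / 0.342359 = 2.9209
Σp_1ᵢ² = 0.2000² + 0.1500² + 0.1500² + 0.2500² + 0.2500² = 0.040000 + 0.022500 + 0.022500 + 0.062500 + 0.062500 = 0.210000
B_1 = 1 / 0.210000 = 4.7619
Σp_4ᵢ² = 0.0080² + 0.0240² + 0.5200² + 0.4320² + 0.0160² = 0.000064 + 0.000576 + 0.270400 + 0.186624 + 0.000256 = 0.457920
B_4 = 1 / 0.457920 = 2.1838
Σp_2ᵢ² = 0.3676² + 0.0147² + 0.3088² + 0.0588² + 0.2500² = 0.135130 + 0.000216 + 0.095357 + 0.003457 + 0.062500 = 0.296660
B_2 = 1 / 0.296660 = 3.3709
Highest B → broadest niche (most generalist): species 1 (B = 4.76).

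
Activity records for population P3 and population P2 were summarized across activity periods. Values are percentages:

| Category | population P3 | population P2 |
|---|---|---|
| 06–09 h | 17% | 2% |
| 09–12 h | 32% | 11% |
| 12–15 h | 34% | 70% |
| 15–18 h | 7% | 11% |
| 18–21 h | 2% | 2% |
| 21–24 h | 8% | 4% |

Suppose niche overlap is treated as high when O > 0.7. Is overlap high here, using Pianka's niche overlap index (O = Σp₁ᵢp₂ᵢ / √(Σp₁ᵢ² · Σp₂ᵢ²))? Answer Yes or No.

Yes

Convert percentages to proportions (divide by 100).
Σ p₁ᵢp₂ᵢ = 0.0034 + 0.0352 + 0.2380 + 0.0077 + 0.0004 + 0.0032 = 0.2879
Σp_1ᵢ² = 0.17² + 0.32² + 0.34² + 0.07² + 0.02² + 0.08² = 0.0289 + 0.1024 + 0.1156 + 0.0049 + 0.0004 + 0.0064 = 0.2586
Σp_2ᵢ² = 0.02² + 0.11² + 0.70² + 0.11² + 0.02² + 0.04² = 0.0004 + 0.0121 + 0.4900 + 0.0121 + 0.0004 + 0.0016 = 0.5166
O = 0.2879 / √(0.2586 × 0.5166) = 0.2879 / 0.36550 = 0.7877
O = 0.7877 > 0.7 → Yes.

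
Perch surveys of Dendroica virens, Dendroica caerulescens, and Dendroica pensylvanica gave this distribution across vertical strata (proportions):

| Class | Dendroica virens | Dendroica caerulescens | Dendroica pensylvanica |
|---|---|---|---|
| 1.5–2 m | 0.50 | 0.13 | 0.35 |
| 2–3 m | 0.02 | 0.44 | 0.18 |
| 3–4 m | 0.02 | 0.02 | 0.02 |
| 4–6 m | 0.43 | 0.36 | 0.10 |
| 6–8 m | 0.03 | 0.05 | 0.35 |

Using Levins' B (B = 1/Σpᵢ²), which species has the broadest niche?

Σp_vireᵢ² = 0.50² + 0.02² + 0.02² + 0.43² + 0.03² = 0.2500 + 0.0004 + 0.0004 + 0.1849 + 0.0009 = 0.4366
B_vire = 1 / 0.4366 = 2.2904
Σp_caerᵢ² = 0.13² + 0.44² + 0.02² + 0.36² + 0.05² = 0.0169 + 0.1936 + 0.0004 + 0.1296 + 0.0025 = 0.3430
B_caer = 1 / 0.3430 = 2.9155
Σp_pensᵢ² = 0.35² + 0.18² + 0.02² + 0.10² + 0.35² = 0.1225 + 0.0324 + 0.0004 + 0.0100 + 0.1225 = 0.2878
B_pens = 1 / 0.2878 = 3.4746
Highest B → broadest niche (most generalist): Dendroica pensylvanica (B = 3.47).

Dendroica pensylvanica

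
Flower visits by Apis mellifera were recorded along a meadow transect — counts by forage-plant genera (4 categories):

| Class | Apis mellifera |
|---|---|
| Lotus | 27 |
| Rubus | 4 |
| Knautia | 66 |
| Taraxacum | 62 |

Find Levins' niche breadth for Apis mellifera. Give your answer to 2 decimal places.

Proportions for Apis mellifera (n=159): 27/159=0.1698, 4/159=0.0252, 66/159=0.4151, 62/159=0.3899
Σpᵢ² = 0.1698² + 0.0252² + 0.4151² + 0.3899² = 0.028832 + 0.000635 + 0.172308 + 0.152022 = 0.353797
B = 1 / 0.353797 = 2.8265

2.83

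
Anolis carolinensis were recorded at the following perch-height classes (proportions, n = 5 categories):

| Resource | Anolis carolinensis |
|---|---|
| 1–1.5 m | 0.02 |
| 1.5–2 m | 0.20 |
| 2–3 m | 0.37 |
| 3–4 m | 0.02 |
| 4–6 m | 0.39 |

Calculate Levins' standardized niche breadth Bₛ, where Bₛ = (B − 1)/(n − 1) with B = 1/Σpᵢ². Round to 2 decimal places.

0.51

Σpᵢ² = 0.02² + 0.20² + 0.37² + 0.02² + 0.39² = 0.0004 + 0.0400 + 0.1369 + 0.0004 + 0.1521 = 0.3298
B = 1 / 0.3298 = 3.0321
Bₛ = (B − 1)/(n − 1) = (3.0321 − 1)/(5 − 1) = 2.0321/4 = 0.5080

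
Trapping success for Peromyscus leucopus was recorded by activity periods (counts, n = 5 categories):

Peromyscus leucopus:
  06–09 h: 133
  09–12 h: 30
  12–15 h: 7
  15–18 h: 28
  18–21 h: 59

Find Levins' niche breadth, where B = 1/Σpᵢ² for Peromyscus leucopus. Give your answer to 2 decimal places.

Proportions for Peromyscus leucopus (n=257): 133/257=0.5175, 30/257=0.1167, 7/257=0.0272, 28/257=0.1089, 59/257=0.2296
Σpᵢ² = 0.5175² + 0.1167² + 0.0272² + 0.1089² + 0.2296² = 0.267806 + 0.013619 + 0.000740 + 0.011859 + 0.052716 = 0.346740
B = 1 / 0.346740 = 2.8840

2.88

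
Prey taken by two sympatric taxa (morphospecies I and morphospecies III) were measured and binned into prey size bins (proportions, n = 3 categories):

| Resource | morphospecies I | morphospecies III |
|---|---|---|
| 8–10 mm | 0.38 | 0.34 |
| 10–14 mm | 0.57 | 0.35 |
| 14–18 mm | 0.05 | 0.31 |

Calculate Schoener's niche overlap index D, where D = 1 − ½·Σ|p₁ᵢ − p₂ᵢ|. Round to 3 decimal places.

0.740

Σ|p₁ᵢ − p₂ᵢ| = 0.04 + 0.22 + 0.26 = 0.52
D = 1 − ½ × 0.52 = 1 − 0.260 = 0.74000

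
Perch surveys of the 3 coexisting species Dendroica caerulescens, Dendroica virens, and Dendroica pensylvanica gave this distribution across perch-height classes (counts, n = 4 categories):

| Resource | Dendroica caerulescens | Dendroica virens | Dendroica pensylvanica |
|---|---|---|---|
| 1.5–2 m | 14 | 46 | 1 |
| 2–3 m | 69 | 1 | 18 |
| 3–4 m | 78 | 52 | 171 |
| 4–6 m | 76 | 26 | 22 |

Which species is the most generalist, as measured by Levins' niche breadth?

Proportions for Dendroica caerulescens (n=237): 14/237=0.0591, 69/237=0.2911, 78/237=0.3291, 76/237=0.3207
Proportions for Dendroica virens (n=125): 46/125=0.3680, 1/125=0.0080, 52/125=0.4160, 26/125=0.2080
Proportions for Dendroica pensylvanica (n=212): 1/212=0.0047, 18/212=0.0849, 171/212=0.8066, 22/212=0.1038
Σp_caerᵢ² = 0.0591² + 0.2911² + 0.3291² + 0.3207² = 0.003493 + 0.084739 + 0.108307 + 0.102848 = 0.299387
B_caer = 1 / 0.299387 = 3.3402
Σp_vireᵢ² = 0.3680² + 0.0080² + 0.4160² + 0.2080² = 0.135424 + 0.000064 + 0.173056 + 0.043264 = 0.351808
B_vire = 1 / 0.351808 = 2.8425
Σp_pensᵢ² = 0.0047² + 0.0849² + 0.8066² + 0.1038² = 0.000022 + 0.007208 + 0.650604 + 0.010774 = 0.668608
B_pens = 1 / 0.668608 = 1.4956
Highest B → broadest niche (most generalist): Dendroica caerulescens (B = 3.34).

Dendroica caerulescens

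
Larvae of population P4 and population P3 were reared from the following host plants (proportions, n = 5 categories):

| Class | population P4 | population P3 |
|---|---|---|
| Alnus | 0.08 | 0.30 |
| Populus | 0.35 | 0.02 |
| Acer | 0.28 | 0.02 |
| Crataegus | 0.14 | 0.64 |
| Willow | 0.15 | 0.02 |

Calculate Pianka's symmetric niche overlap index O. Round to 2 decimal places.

Σ p₁ᵢp₂ᵢ = 0.0240 + 0.0070 + 0.0056 + 0.0896 + 0.0030 = 0.1292
Σp_1ᵢ² = 0.08² + 0.35² + 0.28² + 0.14² + 0.15² = 0.0064 + 0.1225 + 0.0784 + 0.0196 + 0.0225 = 0.2494
Σp_2ᵢ² = 0.30² + 0.02² + 0.02² + 0.64² + 0.02² = 0.0900 + 0.0004 + 0.0004 + 0.4096 + 0.0004 = 0.5008
O = 0.1292 / √(0.2494 × 0.5008) = 0.1292 / 0.35341 = 0.3656

0.37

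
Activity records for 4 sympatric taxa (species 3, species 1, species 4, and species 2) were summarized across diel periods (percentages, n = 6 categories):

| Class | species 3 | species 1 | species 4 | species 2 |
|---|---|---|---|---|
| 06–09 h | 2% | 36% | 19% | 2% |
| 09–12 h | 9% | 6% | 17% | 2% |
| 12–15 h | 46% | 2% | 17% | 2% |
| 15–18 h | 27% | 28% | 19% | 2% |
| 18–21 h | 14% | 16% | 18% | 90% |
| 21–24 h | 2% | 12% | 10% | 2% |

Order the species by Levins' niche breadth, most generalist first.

Convert percentages to proportions (divide by 100).
Σp_3ᵢ² = 0.02² + 0.09² + 0.46² + 0.27² + 0.14² + 0.02² = 0.0004 + 0.0081 + 0.2116 + 0.0729 + 0.0196 + 0.0004 = 0.3130
B_3 = 1 / 0.3130 = 3.1949
Σp_1ᵢ² = 0.36² + 0.06² + 0.02² + 0.28² + 0.16² + 0.12² = 0.1296 + 0.0036 + 0.0004 + 0.0784 + 0.0256 + 0.0144 = 0.2520
B_1 = 1 / 0.2520 = 3.9683
Σp_4ᵢ² = 0.19² + 0.17² + 0.17² + 0.19² + 0.18² + 0.10² = 0.0361 + 0.0289 + 0.0289 + 0.0361 + 0.0324 + 0.0100 = 0.1724
B_4 = 1 / 0.1724 = 5.8005
Σp_2ᵢ² = 0.02² + 0.02² + 0.02² + 0.02² + 0.90² + 0.02² = 0.0004 + 0.0004 + 0.0004 + 0.0004 + 0.8100 + 0.0004 = 0.8120
B_2 = 1 / 0.8120 = 1.2315
Ranking by B (broadest → narrowest): species 4 (5.80) > species 1 (3.97) > species 3 (3.19) > species 2 (1.23)

species 4 > species 1 > species 3 > species 2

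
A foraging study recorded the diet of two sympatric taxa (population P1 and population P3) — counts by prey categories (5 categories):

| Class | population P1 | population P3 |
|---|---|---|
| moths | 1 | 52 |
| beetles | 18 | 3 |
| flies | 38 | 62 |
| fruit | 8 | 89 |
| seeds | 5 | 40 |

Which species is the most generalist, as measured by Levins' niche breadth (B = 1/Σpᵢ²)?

population P3

Proportions for population P1 (n=70): 1/70=0.0143, 18/70=0.2571, 38/70=0.5429, 8/70=0.1143, 5/70=0.0714
Proportions for population P3 (n=246): 52/246=0.2114, 3/246=0.0122, 62/246=0.2520, 89/246=0.3618, 40/246=0.1626
Σp_P1ᵢ² = 0.0143² + 0.2571² + 0.5429² + 0.1143² + 0.0714² = 0.000204 + 0.066100 + 0.294740 + 0.013064 + 0.005098 = 0.379206
B_P1 = 1 / 0.379206 = 2.6371
Σp_P3ᵢ² = 0.2114² + 0.0122² + 0.2520² + 0.3618² + 0.1626² = 0.044690 + 0.000149 + 0.063504 + 0.130899 + 0.026439 = 0.265681
B_P3 = 1 / 0.265681 = 3.7639
Highest B → broadest niche (most generalist): population P3 (B = 3.76).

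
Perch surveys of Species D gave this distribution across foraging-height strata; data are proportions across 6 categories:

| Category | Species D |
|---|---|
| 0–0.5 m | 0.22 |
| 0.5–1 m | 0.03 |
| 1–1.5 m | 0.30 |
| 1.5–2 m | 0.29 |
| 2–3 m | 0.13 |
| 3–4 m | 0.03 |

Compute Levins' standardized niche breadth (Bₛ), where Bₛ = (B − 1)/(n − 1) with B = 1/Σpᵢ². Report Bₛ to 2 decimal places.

Σpᵢ² = 0.22² + 0.03² + 0.30² + 0.29² + 0.13² + 0.03² = 0.0484 + 0.0009 + 0.0900 + 0.0841 + 0.0169 + 0.0009 = 0.2412
B = 1 / 0.2412 = 4.1459
Bₛ = (B − 1)/(n − 1) = (4.1459 − 1)/(6 − 1) = 3.1459/5 = 0.6292

0.63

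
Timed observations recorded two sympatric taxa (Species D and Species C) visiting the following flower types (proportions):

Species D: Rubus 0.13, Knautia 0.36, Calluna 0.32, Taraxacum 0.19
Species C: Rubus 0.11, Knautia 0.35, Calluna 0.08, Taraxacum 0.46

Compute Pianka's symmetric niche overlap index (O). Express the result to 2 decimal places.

0.80

Σ p₁ᵢp₂ᵢ = 0.0143 + 0.1260 + 0.0256 + 0.0874 = 0.2533
Σp_1ᵢ² = 0.13² + 0.36² + 0.32² + 0.19² = 0.0169 + 0.1296 + 0.1024 + 0.0361 = 0.2850
Σp_2ᵢ² = 0.11² + 0.35² + 0.08² + 0.46² = 0.0121 + 0.1225 + 0.0064 + 0.2116 = 0.3526
O = 0.2533 / √(0.2850 × 0.3526) = 0.2533 / 0.31700 = 0.7991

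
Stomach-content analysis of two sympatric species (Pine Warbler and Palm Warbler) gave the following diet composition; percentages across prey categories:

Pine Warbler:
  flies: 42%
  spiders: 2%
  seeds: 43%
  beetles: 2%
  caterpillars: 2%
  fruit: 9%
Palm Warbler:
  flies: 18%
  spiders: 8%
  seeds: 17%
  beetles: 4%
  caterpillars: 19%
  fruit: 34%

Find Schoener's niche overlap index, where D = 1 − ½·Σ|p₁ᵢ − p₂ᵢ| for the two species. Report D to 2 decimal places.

Convert percentages to proportions (divide by 100).
Σ|p₁ᵢ − p₂ᵢ| = 0.24 + 0.06 + 0.26 + 0.02 + 0.17 + 0.25 = 1.00
D = 1 − ½ × 1.00 = 1 − 0.500 = 0.5000

0.50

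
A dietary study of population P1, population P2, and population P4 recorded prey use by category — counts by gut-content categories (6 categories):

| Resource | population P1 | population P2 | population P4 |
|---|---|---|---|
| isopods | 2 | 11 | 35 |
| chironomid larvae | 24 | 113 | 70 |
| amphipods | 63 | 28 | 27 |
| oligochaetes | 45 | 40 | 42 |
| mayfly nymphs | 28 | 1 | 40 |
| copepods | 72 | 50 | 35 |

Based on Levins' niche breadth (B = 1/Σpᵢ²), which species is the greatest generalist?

population P4

Proportions for population P1 (n=234): 2/234=0.0085, 24/234=0.1026, 63/234=0.2692, 45/234=0.1923, 28/234=0.1197, 72/234=0.3077
Proportions for population P2 (n=243): 11/243=0.0453, 113/243=0.4650, 28/243=0.1152, 40/243=0.1646, 1/243=0.0041, 50/243=0.2058
Proportions for population P4 (n=249): 35/249=0.1406, 70/249=0.2811, 27/249=0.1084, 42/249=0.1687, 40/249=0.1606, 35/249=0.1406
Σp_P1ᵢ² = 0.0085² + 0.1026² + 0.2692² + 0.1923² + 0.1197² + 0.3077² = 0.000072 + 0.010527 + 0.072469 + 0.036979 + 0.014328 + 0.094679 = 0.229054
B_P1 = 1 / 0.229054 = 4.3658
Σp_P2ᵢ² = 0.0453² + 0.4650² + 0.1152² + 0.1646² + 0.0041² + 0.2058² = 0.002052 + 0.216225 + 0.013271 + 0.027093 + 0.000017 + 0.042354 = 0.301012
B_P2 = 1 / 0.301012 = 3.3221
Σp_P4ᵢ² = 0.1406² + 0.2811² + 0.1084² + 0.1687² + 0.1606² + 0.1406² = 0.019768 + 0.079017 + 0.011751 + 0.028460 + 0.025792 + 0.019768 = 0.184556
B_P4 = 1 / 0.184556 = 5.4184
Highest B → broadest niche (most generalist): population P4 (B = 5.42).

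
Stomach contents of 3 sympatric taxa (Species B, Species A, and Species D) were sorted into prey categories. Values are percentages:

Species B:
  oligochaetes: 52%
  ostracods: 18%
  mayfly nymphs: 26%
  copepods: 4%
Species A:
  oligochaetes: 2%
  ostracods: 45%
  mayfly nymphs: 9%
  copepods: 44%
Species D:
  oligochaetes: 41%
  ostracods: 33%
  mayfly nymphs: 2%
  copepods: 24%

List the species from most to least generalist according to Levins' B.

Convert percentages to proportions (divide by 100).
Σp_Bᵢ² = 0.52² + 0.18² + 0.26² + 0.04² = 0.2704 + 0.0324 + 0.0676 + 0.0016 = 0.3720
B_B = 1 / 0.3720 = 2.6882
Σp_Aᵢ² = 0.02² + 0.45² + 0.09² + 0.44² = 0.0004 + 0.2025 + 0.0081 + 0.1936 = 0.4046
B_A = 1 / 0.4046 = 2.4716
Σp_Dᵢ² = 0.41² + 0.33² + 0.02² + 0.24² = 0.1681 + 0.1089 + 0.0004 + 0.0576 = 0.3350
B_D = 1 / 0.3350 = 2.9851
Ranking by B (broadest → narrowest): Species D (2.99) > Species B (2.69) > Species A (2.47)

Species D > Species B > Species A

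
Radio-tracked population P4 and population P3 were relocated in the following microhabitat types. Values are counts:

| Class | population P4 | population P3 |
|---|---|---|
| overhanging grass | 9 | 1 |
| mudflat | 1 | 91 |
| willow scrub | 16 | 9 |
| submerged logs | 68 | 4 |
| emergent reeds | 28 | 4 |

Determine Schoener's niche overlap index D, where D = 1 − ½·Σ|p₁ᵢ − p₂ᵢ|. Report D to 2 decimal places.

Proportions for population P4 (n=122): 9/122=0.0738, 1/122=0.0082, 16/122=0.1311, 68/122=0.5574, 28/122=0.2295
Proportions for population P3 (n=109): 1/109=0.0092, 91/109=0.8349, 9/109=0.0826, 4/109=0.0367, 4/109=0.0367
Σ|p₁ᵢ − p₂ᵢ| = 0.0646 + 0.8267 + 0.0485 + 0.5207 + 0.1928 = 1.6533
D = 1 − ½ × 1.6533 = 1 − 0.82665 = 0.17335

0.17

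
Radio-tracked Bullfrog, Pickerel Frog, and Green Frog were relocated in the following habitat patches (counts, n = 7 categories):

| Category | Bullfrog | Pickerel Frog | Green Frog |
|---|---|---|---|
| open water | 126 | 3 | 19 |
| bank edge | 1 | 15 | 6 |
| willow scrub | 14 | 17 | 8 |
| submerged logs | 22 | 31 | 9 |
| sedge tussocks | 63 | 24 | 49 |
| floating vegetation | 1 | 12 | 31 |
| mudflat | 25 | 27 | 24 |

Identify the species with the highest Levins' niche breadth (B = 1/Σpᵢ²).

Pickerel Frog

Proportions for Bullfrog (n=252): 126/252=0.5000, 1/252=0.0040, 14/252=0.0556, 22/252=0.0873, 63/252=0.2500, 1/252=0.0040, 25/252=0.0992
Proportions for Pickerel Frog (n=129): 3/129=0.0233, 15/129=0.1163, 17/129=0.1318, 31/129=0.2403, 24/129=0.1860, 12/129=0.0930, 27/129=0.2093
Proportions for Green Frog (n=146): 19/146=0.1301, 6/146=0.0411, 8/146=0.0548, 9/146=0.0616, 49/146=0.3356, 31/146=0.2123, 24/146=0.1644
Σp_Bullᵢ² = 0.5000² + 0.0040² + 0.0556² + 0.0873² + 0.2500² + 0.0040² + 0.0992² = 0.250000 + 0.000016 + 0.003091 + 0.007621 + 0.062500 + 0.000016 + 0.009841 = 0.333085
B_Bull = 1 / 0.333085 = 3.0022
Σp_Pickᵢ² = 0.0233² + 0.1163² + 0.1318² + 0.2403² + 0.1860² + 0.0930² + 0.2093² = 0.000543 + 0.013526 + 0.017371 + 0.057744 + 0.034596 + 0.008649 + 0.043806 = 0.176235
B_Pick = 1 / 0.176235 = 5.6742
Σp_Greeᵢ² = 0.1301² + 0.0411² + 0.0548² + 0.0616² + 0.3356² + 0.2123² + 0.1644² = 0.016926 + 0.001689 + 0.003003 + 0.003795 + 0.112627 + 0.045071 + 0.027027 = 0.210138
B_Gree = 1 / 0.210138 = 4.7588
Highest B → broadest niche (most generalist): Pickerel Frog (B = 5.67).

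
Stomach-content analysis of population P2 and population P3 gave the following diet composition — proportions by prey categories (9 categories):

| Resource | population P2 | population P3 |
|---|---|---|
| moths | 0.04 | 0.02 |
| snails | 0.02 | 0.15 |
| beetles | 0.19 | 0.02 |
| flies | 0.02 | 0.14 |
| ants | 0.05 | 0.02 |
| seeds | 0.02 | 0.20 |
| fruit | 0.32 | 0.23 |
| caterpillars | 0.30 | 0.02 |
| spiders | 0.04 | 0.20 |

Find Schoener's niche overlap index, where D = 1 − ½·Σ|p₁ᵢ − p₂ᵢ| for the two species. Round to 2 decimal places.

Σ|p₁ᵢ − p₂ᵢ| = 0.02 + 0.13 + 0.17 + 0.12 + 0.03 + 0.18 + 0.09 + 0.28 + 0.16 = 1.18
D = 1 − ½ × 1.18 = 1 − 0.590 = 0.4100

0.41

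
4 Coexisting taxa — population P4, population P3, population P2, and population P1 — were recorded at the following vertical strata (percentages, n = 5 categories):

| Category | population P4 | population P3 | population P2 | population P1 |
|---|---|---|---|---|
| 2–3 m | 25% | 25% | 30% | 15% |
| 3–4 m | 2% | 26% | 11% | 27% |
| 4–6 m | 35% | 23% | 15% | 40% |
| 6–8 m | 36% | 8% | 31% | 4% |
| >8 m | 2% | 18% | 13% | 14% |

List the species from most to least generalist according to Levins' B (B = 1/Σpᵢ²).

population P3 > population P2 > population P1 > population P4

Convert percentages to proportions (divide by 100).
Σp_P4ᵢ² = 0.25² + 0.02² + 0.35² + 0.36² + 0.02² = 0.0625 + 0.0004 + 0.1225 + 0.1296 + 0.0004 = 0.3154
B_P4 = 1 / 0.3154 = 3.1706
Σp_P3ᵢ² = 0.25² + 0.26² + 0.23² + 0.08² + 0.18² = 0.0625 + 0.0676 + 0.0529 + 0.0064 + 0.0324 = 0.2218
B_P3 = 1 / 0.2218 = 4.5086
Σp_P2ᵢ² = 0.30² + 0.11² + 0.15² + 0.31² + 0.13² = 0.0900 + 0.0121 + 0.0225 + 0.0961 + 0.0169 = 0.2376
B_P2 = 1 / 0.2376 = 4.2088
Σp_P1ᵢ² = 0.15² + 0.27² + 0.40² + 0.04² + 0.14² = 0.0225 + 0.0729 + 0.1600 + 0.0016 + 0.0196 = 0.2766
B_P1 = 1 / 0.2766 = 3.6153
Ranking by B (broadest → narrowest): population P3 (4.51) > population P2 (4.21) > population P1 (3.62) > population P4 (3.17)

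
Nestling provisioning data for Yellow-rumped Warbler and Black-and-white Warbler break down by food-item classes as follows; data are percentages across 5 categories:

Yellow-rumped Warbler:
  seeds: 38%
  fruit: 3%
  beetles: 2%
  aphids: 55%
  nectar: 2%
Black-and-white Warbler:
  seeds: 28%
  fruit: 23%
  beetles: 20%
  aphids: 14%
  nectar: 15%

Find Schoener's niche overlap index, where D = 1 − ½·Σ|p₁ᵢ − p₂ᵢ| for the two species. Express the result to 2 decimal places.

Convert percentages to proportions (divide by 100).
Σ|p₁ᵢ − p₂ᵢ| = 0.10 + 0.20 + 0.18 + 0.41 + 0.13 = 1.02
D = 1 − ½ × 1.02 = 1 − 0.510 = 0.4900

0.49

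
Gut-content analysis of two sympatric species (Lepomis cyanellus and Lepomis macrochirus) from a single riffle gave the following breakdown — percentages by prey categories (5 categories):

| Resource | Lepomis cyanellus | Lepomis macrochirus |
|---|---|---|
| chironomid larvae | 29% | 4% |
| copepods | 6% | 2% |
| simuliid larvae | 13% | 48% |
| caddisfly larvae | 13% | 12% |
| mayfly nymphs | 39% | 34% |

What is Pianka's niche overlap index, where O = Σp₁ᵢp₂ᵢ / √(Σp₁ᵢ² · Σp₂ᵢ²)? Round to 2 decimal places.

0.71

Convert percentages to proportions (divide by 100).
Σ p₁ᵢp₂ᵢ = 0.0116 + 0.0012 + 0.0624 + 0.0156 + 0.1326 = 0.2234
Σp_1ᵢ² = 0.29² + 0.06² + 0.13² + 0.13² + 0.39² = 0.0841 + 0.0036 + 0.0169 + 0.0169 + 0.1521 = 0.2736
Σp_2ᵢ² = 0.04² + 0.02² + 0.48² + 0.12² + 0.34² = 0.0016 + 0.0004 + 0.2304 + 0.0144 + 0.1156 = 0.3624
O = 0.2234 / √(0.2736 × 0.3624) = 0.2234 / 0.31489 = 0.7095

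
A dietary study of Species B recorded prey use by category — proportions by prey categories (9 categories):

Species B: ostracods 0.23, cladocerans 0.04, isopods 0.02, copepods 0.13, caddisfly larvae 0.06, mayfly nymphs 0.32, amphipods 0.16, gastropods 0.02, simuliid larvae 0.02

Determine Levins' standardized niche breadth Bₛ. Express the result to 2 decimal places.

Σpᵢ² = 0.23² + 0.04² + 0.02² + 0.13² + 0.06² + 0.32² + 0.16² + 0.02² + 0.02² = 0.0529 + 0.0016 + 0.0004 + 0.0169 + 0.0036 + 0.1024 + 0.0256 + 0.0004 + 0.0004 = 0.2042
B = 1 / 0.2042 = 4.8972
Bₛ = (B − 1)/(n − 1) = (4.8972 − 1)/(9 − 1) = 3.8972/8 = 0.4872

0.49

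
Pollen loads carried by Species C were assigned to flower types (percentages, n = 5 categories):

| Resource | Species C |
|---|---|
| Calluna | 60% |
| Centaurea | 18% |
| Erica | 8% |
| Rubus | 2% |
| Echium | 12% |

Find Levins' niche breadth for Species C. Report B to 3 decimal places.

Convert percentages to proportions (divide by 100).
Σpᵢ² = 0.60² + 0.18² + 0.08² + 0.02² + 0.12² = 0.3600 + 0.0324 + 0.0064 + 0.0004 + 0.0144 = 0.4136
B = 1 / 0.4136 = 2.41779

2.418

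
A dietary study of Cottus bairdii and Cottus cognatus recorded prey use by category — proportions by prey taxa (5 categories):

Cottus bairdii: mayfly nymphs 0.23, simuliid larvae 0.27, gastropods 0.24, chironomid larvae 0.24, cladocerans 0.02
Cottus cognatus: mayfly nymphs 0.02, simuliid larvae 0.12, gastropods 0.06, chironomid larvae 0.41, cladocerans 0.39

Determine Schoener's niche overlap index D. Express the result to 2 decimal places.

Σ|p₁ᵢ − p₂ᵢ| = 0.21 + 0.15 + 0.18 + 0.17 + 0.37 = 1.08
D = 1 − ½ × 1.08 = 1 − 0.540 = 0.4600

0.46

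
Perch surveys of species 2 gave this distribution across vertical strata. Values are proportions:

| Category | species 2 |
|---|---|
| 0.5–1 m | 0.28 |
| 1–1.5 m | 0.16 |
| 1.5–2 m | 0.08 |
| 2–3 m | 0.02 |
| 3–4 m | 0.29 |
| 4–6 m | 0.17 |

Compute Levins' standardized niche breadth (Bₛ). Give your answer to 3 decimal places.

0.694

Σpᵢ² = 0.28² + 0.16² + 0.08² + 0.02² + 0.29² + 0.17² = 0.0784 + 0.0256 + 0.0064 + 0.0004 + 0.0841 + 0.0289 = 0.2238
B = 1 / 0.2238 = 4.46828
Bₛ = (B − 1)/(n − 1) = (4.46828 − 1)/(6 − 1) = 3.46828/5 = 0.69366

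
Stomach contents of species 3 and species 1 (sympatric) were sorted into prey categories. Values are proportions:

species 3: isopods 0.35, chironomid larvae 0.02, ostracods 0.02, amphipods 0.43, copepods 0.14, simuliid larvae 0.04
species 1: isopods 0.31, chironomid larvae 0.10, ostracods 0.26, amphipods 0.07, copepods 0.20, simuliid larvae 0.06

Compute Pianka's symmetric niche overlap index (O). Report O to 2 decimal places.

Σ p₁ᵢp₂ᵢ = 0.1085 + 0.0020 + 0.0052 + 0.0301 + 0.0280 + 0.0024 = 0.1762
Σp_1ᵢ² = 0.35² + 0.02² + 0.02² + 0.43² + 0.14² + 0.04² = 0.1225 + 0.0004 + 0.0004 + 0.1849 + 0.0196 + 0.0016 = 0.3294
Σp_2ᵢ² = 0.31² + 0.10² + 0.26² + 0.07² + 0.20² + 0.06² = 0.0961 + 0.0100 + 0.0676 + 0.0049 + 0.0400 + 0.0036 = 0.2222
O = 0.1762 / √(0.3294 × 0.2222) = 0.1762 / 0.27054 = 0.6513

0.65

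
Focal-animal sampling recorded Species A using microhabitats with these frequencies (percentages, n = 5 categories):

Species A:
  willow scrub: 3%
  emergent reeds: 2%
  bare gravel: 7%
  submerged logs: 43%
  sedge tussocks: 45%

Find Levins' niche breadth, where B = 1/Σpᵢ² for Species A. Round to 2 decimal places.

2.54

Convert percentages to proportions (divide by 100).
Σpᵢ² = 0.03² + 0.02² + 0.07² + 0.43² + 0.45² = 0.0009 + 0.0004 + 0.0049 + 0.1849 + 0.2025 = 0.3936
B = 1 / 0.3936 = 2.5407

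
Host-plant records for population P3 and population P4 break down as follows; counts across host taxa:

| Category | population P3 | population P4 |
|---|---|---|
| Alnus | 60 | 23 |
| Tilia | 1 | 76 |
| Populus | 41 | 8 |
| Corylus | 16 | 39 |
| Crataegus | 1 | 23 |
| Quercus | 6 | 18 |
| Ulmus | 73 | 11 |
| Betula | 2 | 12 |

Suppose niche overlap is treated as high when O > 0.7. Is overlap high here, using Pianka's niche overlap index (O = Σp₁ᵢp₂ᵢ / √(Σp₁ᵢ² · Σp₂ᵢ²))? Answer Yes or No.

No

Proportions for population P3 (n=200): 60/200=0.3000, 1/200=0.0050, 41/200=0.2050, 16/200=0.0800, 1/200=0.0050, 6/200=0.0300, 73/200=0.3650, 2/200=0.0100
Proportions for population P4 (n=210): 23/210=0.1095, 76/210=0.3619, 8/210=0.0381, 39/210=0.1857, 23/210=0.1095, 18/210=0.0857, 11/210=0.0524, 12/210=0.0571
Σ p₁ᵢp₂ᵢ = 0.032850 + 0.001810 + 0.007811 + 0.014856 + 0.000548 + 0.002571 + 0.019126 + 0.000571 = 0.080143
Σp_1ᵢ² = 0.3000² + 0.0050² + 0.2050² + 0.0800² + 0.0050² + 0.0300² + 0.3650² + 0.0100² = 0.090000 + 0.000025 + 0.042025 + 0.006400 + 0.000025 + 0.000900 + 0.133225 + 0.000100 = 0.272700
Σp_2ᵢ² = 0.1095² + 0.3619² + 0.0381² + 0.1857² + 0.1095² + 0.0857² + 0.0524² + 0.0571² = 0.011990 + 0.130972 + 0.001452 + 0.034484 + 0.011990 + 0.007344 + 0.002746 + 0.003260 = 0.204238
O = 0.080143 / √(0.272700 × 0.204238) = 0.080143 / 0.2359994 = 0.3396
O = 0.3396 < 0.7 → No.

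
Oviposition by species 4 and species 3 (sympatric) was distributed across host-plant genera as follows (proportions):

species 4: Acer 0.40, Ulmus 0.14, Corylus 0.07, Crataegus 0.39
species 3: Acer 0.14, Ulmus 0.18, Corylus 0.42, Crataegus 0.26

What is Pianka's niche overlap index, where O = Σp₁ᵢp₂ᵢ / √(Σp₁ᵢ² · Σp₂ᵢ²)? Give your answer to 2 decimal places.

0.67

Σ p₁ᵢp₂ᵢ = 0.0560 + 0.0252 + 0.0294 + 0.1014 = 0.2120
Σp_1ᵢ² = 0.40² + 0.14² + 0.07² + 0.39² = 0.1600 + 0.0196 + 0.0049 + 0.1521 = 0.3366
Σp_2ᵢ² = 0.14² + 0.18² + 0.42² + 0.26² = 0.0196 + 0.0324 + 0.1764 + 0.0676 = 0.2960
O = 0.2120 / √(0.3366 × 0.2960) = 0.2120 / 0.31565 = 0.6716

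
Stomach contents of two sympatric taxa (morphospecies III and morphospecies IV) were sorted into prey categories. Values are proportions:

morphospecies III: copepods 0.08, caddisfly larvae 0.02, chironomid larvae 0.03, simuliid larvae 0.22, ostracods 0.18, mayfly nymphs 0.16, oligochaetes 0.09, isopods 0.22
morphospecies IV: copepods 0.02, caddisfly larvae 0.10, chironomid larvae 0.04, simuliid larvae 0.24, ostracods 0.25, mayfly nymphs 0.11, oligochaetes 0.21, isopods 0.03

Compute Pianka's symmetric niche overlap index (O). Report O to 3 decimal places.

Σ p₁ᵢp₂ᵢ = 0.0016 + 0.0020 + 0.0012 + 0.0528 + 0.0450 + 0.0176 + 0.0189 + 0.0066 = 0.1457
Σp_1ᵢ² = 0.08² + 0.02² + 0.03² + 0.22² + 0.18² + 0.16² + 0.09² + 0.22² = 0.0064 + 0.0004 + 0.0009 + 0.0484 + 0.0324 + 0.0256 + 0.0081 + 0.0484 = 0.1706
Σp_2ᵢ² = 0.02² + 0.10² + 0.04² + 0.24² + 0.25² + 0.11² + 0.21² + 0.03² = 0.0004 + 0.0100 + 0.0016 + 0.0576 + 0.0625 + 0.0121 + 0.0441 + 0.0009 = 0.1892
O = 0.1457 / √(0.1706 × 0.1892) = 0.1457 / 0.179659 = 0.81098

0.811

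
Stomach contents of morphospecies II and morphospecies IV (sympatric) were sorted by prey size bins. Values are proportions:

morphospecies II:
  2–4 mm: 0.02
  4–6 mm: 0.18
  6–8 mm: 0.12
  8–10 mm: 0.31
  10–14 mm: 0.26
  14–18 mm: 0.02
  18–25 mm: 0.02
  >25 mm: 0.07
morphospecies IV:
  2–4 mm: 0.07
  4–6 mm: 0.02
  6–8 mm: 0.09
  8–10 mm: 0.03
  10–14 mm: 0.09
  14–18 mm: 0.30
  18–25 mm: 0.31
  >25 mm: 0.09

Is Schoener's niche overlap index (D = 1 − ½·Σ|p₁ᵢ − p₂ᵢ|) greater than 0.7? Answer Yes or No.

No

Σ|p₁ᵢ − p₂ᵢ| = 0.05 + 0.16 + 0.03 + 0.28 + 0.17 + 0.28 + 0.29 + 0.02 = 1.28
D = 1 − ½ × 1.28 = 1 − 0.640 = 0.3600
D = 0.3600 < 0.7 → No.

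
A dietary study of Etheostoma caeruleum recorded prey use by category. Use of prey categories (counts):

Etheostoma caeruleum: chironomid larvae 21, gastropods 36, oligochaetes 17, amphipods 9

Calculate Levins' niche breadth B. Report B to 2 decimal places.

Proportions for Etheostoma caeruleum (n=83): 21/83=0.2530, 36/83=0.4337, 17/83=0.2048, 9/83=0.1084
Σpᵢ² = 0.2530² + 0.4337² + 0.2048² + 0.1084² = 0.064009 + 0.188096 + 0.041943 + 0.011751 = 0.305799
B = 1 / 0.305799 = 3.2701

3.27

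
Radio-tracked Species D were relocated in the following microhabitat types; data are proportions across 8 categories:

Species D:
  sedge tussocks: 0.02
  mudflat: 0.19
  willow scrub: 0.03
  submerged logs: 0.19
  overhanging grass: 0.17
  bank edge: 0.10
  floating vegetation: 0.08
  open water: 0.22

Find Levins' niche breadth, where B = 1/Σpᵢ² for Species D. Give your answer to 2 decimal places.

5.98

Σpᵢ² = 0.02² + 0.19² + 0.03² + 0.19² + 0.17² + 0.10² + 0.08² + 0.22² = 0.0004 + 0.0361 + 0.0009 + 0.0361 + 0.0289 + 0.0100 + 0.0064 + 0.0484 = 0.1672
B = 1 / 0.1672 = 5.9809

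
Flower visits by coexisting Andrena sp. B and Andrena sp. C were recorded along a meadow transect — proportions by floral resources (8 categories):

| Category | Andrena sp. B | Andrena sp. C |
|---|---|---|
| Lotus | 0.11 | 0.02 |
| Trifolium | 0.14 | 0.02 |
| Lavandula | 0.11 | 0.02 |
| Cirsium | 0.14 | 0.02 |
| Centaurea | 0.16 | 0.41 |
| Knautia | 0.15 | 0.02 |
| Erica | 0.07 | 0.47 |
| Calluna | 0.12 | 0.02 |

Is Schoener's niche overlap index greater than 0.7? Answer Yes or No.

No

Σ|p₁ᵢ − p₂ᵢ| = 0.09 + 0.12 + 0.09 + 0.12 + 0.25 + 0.13 + 0.40 + 0.10 = 1.30
D = 1 − ½ × 1.30 = 1 − 0.650 = 0.3500
D = 0.3500 < 0.7 → No.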